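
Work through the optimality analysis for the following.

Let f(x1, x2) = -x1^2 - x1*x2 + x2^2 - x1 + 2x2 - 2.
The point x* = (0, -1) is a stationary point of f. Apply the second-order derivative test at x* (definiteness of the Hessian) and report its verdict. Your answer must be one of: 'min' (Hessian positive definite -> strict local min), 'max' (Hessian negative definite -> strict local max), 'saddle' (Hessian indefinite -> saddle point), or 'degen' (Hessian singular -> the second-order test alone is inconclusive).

Compute the Hessian H = grad^2 f:
  H = [[-2, -1], [-1, 2]]
Verify stationarity: grad f(x*) = H x* + g = (0, 0).
Eigenvalues of H: -2.2361, 2.2361.
Eigenvalues have mixed signs, so H is indefinite -> x* is a saddle point.

saddle


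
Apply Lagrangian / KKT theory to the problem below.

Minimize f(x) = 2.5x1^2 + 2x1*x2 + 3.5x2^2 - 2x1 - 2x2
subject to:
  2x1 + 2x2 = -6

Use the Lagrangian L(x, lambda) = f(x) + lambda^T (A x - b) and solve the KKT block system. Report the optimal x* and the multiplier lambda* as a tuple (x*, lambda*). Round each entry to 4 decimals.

Form the Lagrangian:
  L(x, lambda) = (1/2) x^T Q x + c^T x + lambda^T (A x - b)
Stationarity (grad_x L = 0): Q x + c + A^T lambda = 0.
Primal feasibility: A x = b.

This gives the KKT block system:
  [ Q   A^T ] [ x     ]   [-c ]
  [ A    0  ] [ lambda ] = [ b ]

Solving the linear system:
  x*      = (-1.875, -1.125)
  lambda* = (6.8125)
  f(x*)   = 23.4375

x* = (-1.875, -1.125), lambda* = (6.8125)


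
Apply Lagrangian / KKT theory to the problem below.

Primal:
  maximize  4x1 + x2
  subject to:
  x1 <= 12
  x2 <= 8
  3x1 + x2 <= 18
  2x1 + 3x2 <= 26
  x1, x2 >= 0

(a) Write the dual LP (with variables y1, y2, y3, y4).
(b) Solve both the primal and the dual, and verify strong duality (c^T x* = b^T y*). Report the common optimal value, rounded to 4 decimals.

The standard primal-dual pair for 'max c^T x s.t. A x <= b, x >= 0' is:
  Dual:  min b^T y  s.t.  A^T y >= c,  y >= 0.

So the dual LP is:
  minimize  12y1 + 8y2 + 18y3 + 26y4
  subject to:
    y1 + 3y3 + 2y4 >= 4
    y2 + y3 + 3y4 >= 1
    y1, y2, y3, y4 >= 0

Solving the primal: x* = (6, 0).
  primal value c^T x* = 24.
Solving the dual: y* = (0, 0, 1.3333, 0).
  dual value b^T y* = 24.
Strong duality: c^T x* = b^T y*. Confirmed.

24


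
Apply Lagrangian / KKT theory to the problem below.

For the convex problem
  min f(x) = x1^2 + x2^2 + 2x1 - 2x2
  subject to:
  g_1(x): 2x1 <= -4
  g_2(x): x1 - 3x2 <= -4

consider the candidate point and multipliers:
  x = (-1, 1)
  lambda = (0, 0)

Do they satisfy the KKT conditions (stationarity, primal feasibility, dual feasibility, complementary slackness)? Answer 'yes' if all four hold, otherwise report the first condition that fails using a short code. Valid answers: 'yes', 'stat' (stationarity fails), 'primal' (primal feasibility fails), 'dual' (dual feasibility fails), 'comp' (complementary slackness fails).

Gradient of f: grad f(x) = Q x + c = (0, 0)
Constraint values g_i(x) = a_i^T x - b_i:
  g_1((-1, 1)) = 2
  g_2((-1, 1)) = 0
Stationarity residual: grad f(x) + sum_i lambda_i a_i = (0, 0)
  -> stationarity OK
Primal feasibility (all g_i <= 0): FAILS
Dual feasibility (all lambda_i >= 0): OK
Complementary slackness (lambda_i * g_i(x) = 0 for all i): OK

Verdict: the first failing condition is primal_feasibility -> primal.

primal


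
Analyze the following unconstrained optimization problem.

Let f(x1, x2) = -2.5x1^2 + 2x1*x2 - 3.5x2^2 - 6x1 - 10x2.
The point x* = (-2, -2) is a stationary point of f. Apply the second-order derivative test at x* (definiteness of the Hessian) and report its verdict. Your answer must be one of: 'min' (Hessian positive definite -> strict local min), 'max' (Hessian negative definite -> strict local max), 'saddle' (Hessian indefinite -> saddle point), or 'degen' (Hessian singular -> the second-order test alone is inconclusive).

Compute the Hessian H = grad^2 f:
  H = [[-5, 2], [2, -7]]
Verify stationarity: grad f(x*) = H x* + g = (0, 0).
Eigenvalues of H: -8.2361, -3.7639.
Both eigenvalues < 0, so H is negative definite -> x* is a strict local max.

max


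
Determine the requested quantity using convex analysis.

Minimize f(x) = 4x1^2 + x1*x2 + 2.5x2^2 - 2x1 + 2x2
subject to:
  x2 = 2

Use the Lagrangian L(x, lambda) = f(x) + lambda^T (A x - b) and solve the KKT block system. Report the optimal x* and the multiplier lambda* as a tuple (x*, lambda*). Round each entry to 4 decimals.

Form the Lagrangian:
  L(x, lambda) = (1/2) x^T Q x + c^T x + lambda^T (A x - b)
Stationarity (grad_x L = 0): Q x + c + A^T lambda = 0.
Primal feasibility: A x = b.

This gives the KKT block system:
  [ Q   A^T ] [ x     ]   [-c ]
  [ A    0  ] [ lambda ] = [ b ]

Solving the linear system:
  x*      = (0, 2)
  lambda* = (-12)
  f(x*)   = 14

x* = (0, 2), lambda* = (-12)


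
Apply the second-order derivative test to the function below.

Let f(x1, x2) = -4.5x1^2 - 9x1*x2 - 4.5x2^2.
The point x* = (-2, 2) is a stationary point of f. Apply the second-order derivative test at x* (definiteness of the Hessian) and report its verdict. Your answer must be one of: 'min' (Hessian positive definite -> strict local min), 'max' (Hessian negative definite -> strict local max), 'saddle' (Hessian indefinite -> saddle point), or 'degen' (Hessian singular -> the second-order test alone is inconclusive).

Compute the Hessian H = grad^2 f:
  H = [[-9, -9], [-9, -9]]
Verify stationarity: grad f(x*) = H x* + g = (0, 0).
Eigenvalues of H: -18, 0.
H has a zero eigenvalue (singular; negative semidefinite but not definite), so H is neither positive definite, negative definite, nor indefinite. The second-order test alone is inconclusive -> degen.
(Indeed, f is constant along the null direction of H through x*, so x* is not a strict local extremum.)

degen


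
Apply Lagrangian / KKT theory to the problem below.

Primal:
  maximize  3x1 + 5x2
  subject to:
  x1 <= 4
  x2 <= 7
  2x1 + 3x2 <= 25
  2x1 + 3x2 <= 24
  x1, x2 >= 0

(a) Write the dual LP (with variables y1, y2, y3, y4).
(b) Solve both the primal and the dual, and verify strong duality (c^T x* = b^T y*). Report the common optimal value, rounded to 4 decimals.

The standard primal-dual pair for 'max c^T x s.t. A x <= b, x >= 0' is:
  Dual:  min b^T y  s.t.  A^T y >= c,  y >= 0.

So the dual LP is:
  minimize  4y1 + 7y2 + 25y3 + 24y4
  subject to:
    y1 + 2y3 + 2y4 >= 3
    y2 + 3y3 + 3y4 >= 5
    y1, y2, y3, y4 >= 0

Solving the primal: x* = (1.5, 7).
  primal value c^T x* = 39.5.
Solving the dual: y* = (0, 0.5, 0, 1.5).
  dual value b^T y* = 39.5.
Strong duality: c^T x* = b^T y*. Confirmed.

39.5


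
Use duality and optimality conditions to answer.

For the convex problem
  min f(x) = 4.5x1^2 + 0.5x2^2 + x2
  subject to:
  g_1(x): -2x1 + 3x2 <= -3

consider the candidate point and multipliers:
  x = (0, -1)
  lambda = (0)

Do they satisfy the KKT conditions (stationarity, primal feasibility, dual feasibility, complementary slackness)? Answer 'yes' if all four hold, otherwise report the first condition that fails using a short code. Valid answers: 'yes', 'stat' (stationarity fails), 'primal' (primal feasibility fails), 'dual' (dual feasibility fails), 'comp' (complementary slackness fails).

Gradient of f: grad f(x) = Q x + c = (0, 0)
Constraint values g_i(x) = a_i^T x - b_i:
  g_1((0, -1)) = 0
Stationarity residual: grad f(x) + sum_i lambda_i a_i = (0, 0)
  -> stationarity OK
Primal feasibility (all g_i <= 0): OK
Dual feasibility (all lambda_i >= 0): OK
Complementary slackness (lambda_i * g_i(x) = 0 for all i): OK

Verdict: yes, KKT holds.

yes


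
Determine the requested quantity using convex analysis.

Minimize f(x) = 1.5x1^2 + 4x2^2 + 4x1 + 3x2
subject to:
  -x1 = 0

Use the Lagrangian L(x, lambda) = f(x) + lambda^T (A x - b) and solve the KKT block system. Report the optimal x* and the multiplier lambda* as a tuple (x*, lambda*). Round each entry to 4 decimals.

Form the Lagrangian:
  L(x, lambda) = (1/2) x^T Q x + c^T x + lambda^T (A x - b)
Stationarity (grad_x L = 0): Q x + c + A^T lambda = 0.
Primal feasibility: A x = b.

This gives the KKT block system:
  [ Q   A^T ] [ x     ]   [-c ]
  [ A    0  ] [ lambda ] = [ b ]

Solving the linear system:
  x*      = (0, -0.375)
  lambda* = (4)
  f(x*)   = -0.5625

x* = (0, -0.375), lambda* = (4)


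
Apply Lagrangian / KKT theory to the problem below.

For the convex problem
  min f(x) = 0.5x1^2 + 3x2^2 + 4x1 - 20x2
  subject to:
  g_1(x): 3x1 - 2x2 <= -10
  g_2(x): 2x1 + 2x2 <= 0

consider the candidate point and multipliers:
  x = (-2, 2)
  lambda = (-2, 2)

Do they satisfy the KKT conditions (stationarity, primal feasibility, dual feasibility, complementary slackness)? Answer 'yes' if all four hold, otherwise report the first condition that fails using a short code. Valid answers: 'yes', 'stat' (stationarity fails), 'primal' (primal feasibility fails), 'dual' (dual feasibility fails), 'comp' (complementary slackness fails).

Gradient of f: grad f(x) = Q x + c = (2, -8)
Constraint values g_i(x) = a_i^T x - b_i:
  g_1((-2, 2)) = 0
  g_2((-2, 2)) = 0
Stationarity residual: grad f(x) + sum_i lambda_i a_i = (0, 0)
  -> stationarity OK
Primal feasibility (all g_i <= 0): OK
Dual feasibility (all lambda_i >= 0): FAILS
Complementary slackness (lambda_i * g_i(x) = 0 for all i): OK

Verdict: the first failing condition is dual_feasibility -> dual.

dual


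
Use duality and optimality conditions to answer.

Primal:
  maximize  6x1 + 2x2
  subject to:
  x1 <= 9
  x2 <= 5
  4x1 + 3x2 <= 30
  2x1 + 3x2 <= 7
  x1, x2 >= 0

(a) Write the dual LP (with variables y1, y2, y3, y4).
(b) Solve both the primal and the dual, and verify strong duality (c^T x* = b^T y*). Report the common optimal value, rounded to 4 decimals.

The standard primal-dual pair for 'max c^T x s.t. A x <= b, x >= 0' is:
  Dual:  min b^T y  s.t.  A^T y >= c,  y >= 0.

So the dual LP is:
  minimize  9y1 + 5y2 + 30y3 + 7y4
  subject to:
    y1 + 4y3 + 2y4 >= 6
    y2 + 3y3 + 3y4 >= 2
    y1, y2, y3, y4 >= 0

Solving the primal: x* = (3.5, 0).
  primal value c^T x* = 21.
Solving the dual: y* = (0, 0, 0, 3).
  dual value b^T y* = 21.
Strong duality: c^T x* = b^T y*. Confirmed.

21


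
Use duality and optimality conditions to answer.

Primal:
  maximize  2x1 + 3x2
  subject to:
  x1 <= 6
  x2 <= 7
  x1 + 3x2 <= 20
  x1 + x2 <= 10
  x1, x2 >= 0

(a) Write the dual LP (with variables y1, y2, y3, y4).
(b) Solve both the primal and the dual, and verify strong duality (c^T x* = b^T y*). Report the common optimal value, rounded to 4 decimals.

The standard primal-dual pair for 'max c^T x s.t. A x <= b, x >= 0' is:
  Dual:  min b^T y  s.t.  A^T y >= c,  y >= 0.

So the dual LP is:
  minimize  6y1 + 7y2 + 20y3 + 10y4
  subject to:
    y1 + y3 + y4 >= 2
    y2 + 3y3 + y4 >= 3
    y1, y2, y3, y4 >= 0

Solving the primal: x* = (5, 5).
  primal value c^T x* = 25.
Solving the dual: y* = (0, 0, 0.5, 1.5).
  dual value b^T y* = 25.
Strong duality: c^T x* = b^T y*. Confirmed.

25


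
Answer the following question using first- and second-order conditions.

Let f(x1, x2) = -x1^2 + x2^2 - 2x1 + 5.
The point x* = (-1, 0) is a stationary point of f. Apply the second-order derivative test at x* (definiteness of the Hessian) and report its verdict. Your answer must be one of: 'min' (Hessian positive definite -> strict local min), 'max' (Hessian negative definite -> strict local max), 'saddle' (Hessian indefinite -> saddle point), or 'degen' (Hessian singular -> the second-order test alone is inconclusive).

Compute the Hessian H = grad^2 f:
  H = [[-2, 0], [0, 2]]
Verify stationarity: grad f(x*) = H x* + g = (0, 0).
Eigenvalues of H: -2, 2.
Eigenvalues have mixed signs, so H is indefinite -> x* is a saddle point.

saddle


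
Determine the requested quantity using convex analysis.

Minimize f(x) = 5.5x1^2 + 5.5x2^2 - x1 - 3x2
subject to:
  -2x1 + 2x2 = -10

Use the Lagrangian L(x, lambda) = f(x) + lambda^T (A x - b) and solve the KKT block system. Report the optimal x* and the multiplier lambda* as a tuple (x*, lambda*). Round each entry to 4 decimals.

Form the Lagrangian:
  L(x, lambda) = (1/2) x^T Q x + c^T x + lambda^T (A x - b)
Stationarity (grad_x L = 0): Q x + c + A^T lambda = 0.
Primal feasibility: A x = b.

This gives the KKT block system:
  [ Q   A^T ] [ x     ]   [-c ]
  [ A    0  ] [ lambda ] = [ b ]

Solving the linear system:
  x*      = (2.6818, -2.3182)
  lambda* = (14.25)
  f(x*)   = 73.3864

x* = (2.6818, -2.3182), lambda* = (14.25)


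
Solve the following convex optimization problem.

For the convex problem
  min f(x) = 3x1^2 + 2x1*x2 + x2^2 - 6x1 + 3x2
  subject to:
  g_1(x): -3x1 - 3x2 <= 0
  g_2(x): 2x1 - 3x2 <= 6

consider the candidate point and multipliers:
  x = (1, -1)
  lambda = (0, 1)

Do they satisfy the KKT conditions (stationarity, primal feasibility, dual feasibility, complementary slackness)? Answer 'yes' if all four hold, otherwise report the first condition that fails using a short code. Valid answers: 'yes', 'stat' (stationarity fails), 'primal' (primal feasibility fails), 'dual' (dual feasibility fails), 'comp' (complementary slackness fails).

Gradient of f: grad f(x) = Q x + c = (-2, 3)
Constraint values g_i(x) = a_i^T x - b_i:
  g_1((1, -1)) = 0
  g_2((1, -1)) = -1
Stationarity residual: grad f(x) + sum_i lambda_i a_i = (0, 0)
  -> stationarity OK
Primal feasibility (all g_i <= 0): OK
Dual feasibility (all lambda_i >= 0): OK
Complementary slackness (lambda_i * g_i(x) = 0 for all i): FAILS

Verdict: the first failing condition is complementary_slackness -> comp.

comp


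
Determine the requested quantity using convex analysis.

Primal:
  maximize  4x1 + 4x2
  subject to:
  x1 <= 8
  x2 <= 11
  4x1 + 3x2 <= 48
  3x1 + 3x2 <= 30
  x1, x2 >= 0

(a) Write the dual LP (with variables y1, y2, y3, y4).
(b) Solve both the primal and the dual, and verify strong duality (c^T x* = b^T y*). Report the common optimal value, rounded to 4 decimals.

The standard primal-dual pair for 'max c^T x s.t. A x <= b, x >= 0' is:
  Dual:  min b^T y  s.t.  A^T y >= c,  y >= 0.

So the dual LP is:
  minimize  8y1 + 11y2 + 48y3 + 30y4
  subject to:
    y1 + 4y3 + 3y4 >= 4
    y2 + 3y3 + 3y4 >= 4
    y1, y2, y3, y4 >= 0

Solving the primal: x* = (8, 2).
  primal value c^T x* = 40.
Solving the dual: y* = (0, 0, 0, 1.3333).
  dual value b^T y* = 40.
Strong duality: c^T x* = b^T y*. Confirmed.

40


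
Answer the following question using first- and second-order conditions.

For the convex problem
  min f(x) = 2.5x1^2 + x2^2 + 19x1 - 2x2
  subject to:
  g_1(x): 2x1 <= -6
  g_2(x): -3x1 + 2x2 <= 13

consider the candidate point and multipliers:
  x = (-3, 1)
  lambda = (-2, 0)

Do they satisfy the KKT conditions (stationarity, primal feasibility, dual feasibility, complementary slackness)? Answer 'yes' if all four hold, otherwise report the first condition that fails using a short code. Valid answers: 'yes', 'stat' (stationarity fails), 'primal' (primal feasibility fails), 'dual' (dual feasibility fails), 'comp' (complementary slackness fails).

Gradient of f: grad f(x) = Q x + c = (4, 0)
Constraint values g_i(x) = a_i^T x - b_i:
  g_1((-3, 1)) = 0
  g_2((-3, 1)) = -2
Stationarity residual: grad f(x) + sum_i lambda_i a_i = (0, 0)
  -> stationarity OK
Primal feasibility (all g_i <= 0): OK
Dual feasibility (all lambda_i >= 0): FAILS
Complementary slackness (lambda_i * g_i(x) = 0 for all i): OK

Verdict: the first failing condition is dual_feasibility -> dual.

dual


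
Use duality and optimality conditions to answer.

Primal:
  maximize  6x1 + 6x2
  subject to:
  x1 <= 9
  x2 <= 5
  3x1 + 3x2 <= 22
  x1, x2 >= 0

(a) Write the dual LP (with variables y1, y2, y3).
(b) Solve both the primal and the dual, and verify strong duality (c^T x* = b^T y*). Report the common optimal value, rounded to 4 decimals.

The standard primal-dual pair for 'max c^T x s.t. A x <= b, x >= 0' is:
  Dual:  min b^T y  s.t.  A^T y >= c,  y >= 0.

So the dual LP is:
  minimize  9y1 + 5y2 + 22y3
  subject to:
    y1 + 3y3 >= 6
    y2 + 3y3 >= 6
    y1, y2, y3 >= 0

Solving the primal: x* = (7.3333, 0).
  primal value c^T x* = 44.
Solving the dual: y* = (0, 0, 2).
  dual value b^T y* = 44.
Strong duality: c^T x* = b^T y*. Confirmed.

44


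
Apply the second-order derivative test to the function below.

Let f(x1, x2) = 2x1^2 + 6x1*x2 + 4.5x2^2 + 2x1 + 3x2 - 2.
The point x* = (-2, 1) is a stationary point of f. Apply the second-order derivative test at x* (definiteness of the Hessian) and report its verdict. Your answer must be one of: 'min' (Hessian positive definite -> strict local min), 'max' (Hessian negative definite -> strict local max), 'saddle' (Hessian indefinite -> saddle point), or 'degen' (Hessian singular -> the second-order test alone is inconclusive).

Compute the Hessian H = grad^2 f:
  H = [[4, 6], [6, 9]]
Verify stationarity: grad f(x*) = H x* + g = (0, 0).
Eigenvalues of H: 0, 13.
H has a zero eigenvalue (singular; positive semidefinite but not definite), so H is neither positive definite, negative definite, nor indefinite. The second-order test alone is inconclusive -> degen.
(Indeed, f is constant along the null direction of H through x*, so x* is not a strict local extremum.)

degen


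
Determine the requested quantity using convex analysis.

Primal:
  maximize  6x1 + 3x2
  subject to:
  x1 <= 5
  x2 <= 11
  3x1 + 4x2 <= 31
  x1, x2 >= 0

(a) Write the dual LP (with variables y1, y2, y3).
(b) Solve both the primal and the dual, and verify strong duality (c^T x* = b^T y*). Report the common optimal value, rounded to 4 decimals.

The standard primal-dual pair for 'max c^T x s.t. A x <= b, x >= 0' is:
  Dual:  min b^T y  s.t.  A^T y >= c,  y >= 0.

So the dual LP is:
  minimize  5y1 + 11y2 + 31y3
  subject to:
    y1 + 3y3 >= 6
    y2 + 4y3 >= 3
    y1, y2, y3 >= 0

Solving the primal: x* = (5, 4).
  primal value c^T x* = 42.
Solving the dual: y* = (3.75, 0, 0.75).
  dual value b^T y* = 42.
Strong duality: c^T x* = b^T y*. Confirmed.

42


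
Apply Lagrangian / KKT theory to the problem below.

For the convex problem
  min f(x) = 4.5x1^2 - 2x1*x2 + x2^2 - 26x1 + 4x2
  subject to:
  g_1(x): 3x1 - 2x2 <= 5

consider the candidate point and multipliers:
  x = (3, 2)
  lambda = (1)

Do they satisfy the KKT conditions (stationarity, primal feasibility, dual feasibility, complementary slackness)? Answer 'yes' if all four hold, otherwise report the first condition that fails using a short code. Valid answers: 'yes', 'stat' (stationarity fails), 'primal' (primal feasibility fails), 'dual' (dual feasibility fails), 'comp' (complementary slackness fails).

Gradient of f: grad f(x) = Q x + c = (-3, 2)
Constraint values g_i(x) = a_i^T x - b_i:
  g_1((3, 2)) = 0
Stationarity residual: grad f(x) + sum_i lambda_i a_i = (0, 0)
  -> stationarity OK
Primal feasibility (all g_i <= 0): OK
Dual feasibility (all lambda_i >= 0): OK
Complementary slackness (lambda_i * g_i(x) = 0 for all i): OK

Verdict: yes, KKT holds.

yes


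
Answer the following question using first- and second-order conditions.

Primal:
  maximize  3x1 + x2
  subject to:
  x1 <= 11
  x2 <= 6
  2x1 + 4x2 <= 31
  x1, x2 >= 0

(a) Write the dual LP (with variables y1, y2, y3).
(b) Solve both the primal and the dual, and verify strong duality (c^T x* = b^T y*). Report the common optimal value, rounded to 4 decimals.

The standard primal-dual pair for 'max c^T x s.t. A x <= b, x >= 0' is:
  Dual:  min b^T y  s.t.  A^T y >= c,  y >= 0.

So the dual LP is:
  minimize  11y1 + 6y2 + 31y3
  subject to:
    y1 + 2y3 >= 3
    y2 + 4y3 >= 1
    y1, y2, y3 >= 0

Solving the primal: x* = (11, 2.25).
  primal value c^T x* = 35.25.
Solving the dual: y* = (2.5, 0, 0.25).
  dual value b^T y* = 35.25.
Strong duality: c^T x* = b^T y*. Confirmed.

35.25


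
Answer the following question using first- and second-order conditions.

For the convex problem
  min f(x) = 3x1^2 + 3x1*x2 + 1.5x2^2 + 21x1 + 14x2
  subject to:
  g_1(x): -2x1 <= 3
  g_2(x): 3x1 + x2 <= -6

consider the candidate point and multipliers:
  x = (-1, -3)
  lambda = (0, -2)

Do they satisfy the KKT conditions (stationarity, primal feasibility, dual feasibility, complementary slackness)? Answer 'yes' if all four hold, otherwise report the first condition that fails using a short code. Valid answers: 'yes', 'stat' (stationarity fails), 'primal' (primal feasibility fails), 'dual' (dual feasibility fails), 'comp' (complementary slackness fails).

Gradient of f: grad f(x) = Q x + c = (6, 2)
Constraint values g_i(x) = a_i^T x - b_i:
  g_1((-1, -3)) = -1
  g_2((-1, -3)) = 0
Stationarity residual: grad f(x) + sum_i lambda_i a_i = (0, 0)
  -> stationarity OK
Primal feasibility (all g_i <= 0): OK
Dual feasibility (all lambda_i >= 0): FAILS
Complementary slackness (lambda_i * g_i(x) = 0 for all i): OK

Verdict: the first failing condition is dual_feasibility -> dual.

dual


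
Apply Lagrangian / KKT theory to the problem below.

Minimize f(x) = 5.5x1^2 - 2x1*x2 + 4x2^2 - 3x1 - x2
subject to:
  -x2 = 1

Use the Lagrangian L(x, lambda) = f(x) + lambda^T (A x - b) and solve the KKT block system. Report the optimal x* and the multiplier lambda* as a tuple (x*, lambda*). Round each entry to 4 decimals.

Form the Lagrangian:
  L(x, lambda) = (1/2) x^T Q x + c^T x + lambda^T (A x - b)
Stationarity (grad_x L = 0): Q x + c + A^T lambda = 0.
Primal feasibility: A x = b.

This gives the KKT block system:
  [ Q   A^T ] [ x     ]   [-c ]
  [ A    0  ] [ lambda ] = [ b ]

Solving the linear system:
  x*      = (0.0909, -1)
  lambda* = (-9.1818)
  f(x*)   = 4.9545

x* = (0.0909, -1), lambda* = (-9.1818)


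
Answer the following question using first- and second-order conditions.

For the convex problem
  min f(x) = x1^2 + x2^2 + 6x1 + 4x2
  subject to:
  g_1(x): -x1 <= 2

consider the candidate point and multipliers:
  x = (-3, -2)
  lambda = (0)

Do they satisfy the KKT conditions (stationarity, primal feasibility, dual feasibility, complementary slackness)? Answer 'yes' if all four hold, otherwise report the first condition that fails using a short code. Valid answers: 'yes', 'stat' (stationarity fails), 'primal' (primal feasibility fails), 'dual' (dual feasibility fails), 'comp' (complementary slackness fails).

Gradient of f: grad f(x) = Q x + c = (0, 0)
Constraint values g_i(x) = a_i^T x - b_i:
  g_1((-3, -2)) = 1
Stationarity residual: grad f(x) + sum_i lambda_i a_i = (0, 0)
  -> stationarity OK
Primal feasibility (all g_i <= 0): FAILS
Dual feasibility (all lambda_i >= 0): OK
Complementary slackness (lambda_i * g_i(x) = 0 for all i): OK

Verdict: the first failing condition is primal_feasibility -> primal.

primal


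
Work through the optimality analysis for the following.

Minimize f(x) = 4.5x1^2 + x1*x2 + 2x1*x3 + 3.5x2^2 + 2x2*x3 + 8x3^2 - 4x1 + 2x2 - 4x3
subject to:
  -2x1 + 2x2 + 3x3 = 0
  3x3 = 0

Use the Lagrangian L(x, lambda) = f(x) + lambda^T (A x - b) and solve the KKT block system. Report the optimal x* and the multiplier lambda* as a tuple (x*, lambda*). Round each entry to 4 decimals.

Form the Lagrangian:
  L(x, lambda) = (1/2) x^T Q x + c^T x + lambda^T (A x - b)
Stationarity (grad_x L = 0): Q x + c + A^T lambda = 0.
Primal feasibility: A x = b.

This gives the KKT block system:
  [ Q   A^T ] [ x     ]   [-c ]
  [ A    0  ] [ lambda ] = [ b ]

Solving the linear system:
  x*      = (0.1111, 0.1111, 0)
  lambda* = (-1.4444, 2.6296)
  f(x*)   = -0.1111

x* = (0.1111, 0.1111, 0), lambda* = (-1.4444, 2.6296)


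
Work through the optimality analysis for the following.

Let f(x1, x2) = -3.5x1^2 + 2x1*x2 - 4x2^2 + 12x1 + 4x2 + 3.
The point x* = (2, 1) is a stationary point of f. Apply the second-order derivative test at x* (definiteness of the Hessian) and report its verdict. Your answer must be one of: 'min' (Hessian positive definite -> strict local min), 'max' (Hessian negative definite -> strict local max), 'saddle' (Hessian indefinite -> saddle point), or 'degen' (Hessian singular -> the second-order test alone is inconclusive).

Compute the Hessian H = grad^2 f:
  H = [[-7, 2], [2, -8]]
Verify stationarity: grad f(x*) = H x* + g = (0, 0).
Eigenvalues of H: -9.5616, -5.4384.
Both eigenvalues < 0, so H is negative definite -> x* is a strict local max.

max


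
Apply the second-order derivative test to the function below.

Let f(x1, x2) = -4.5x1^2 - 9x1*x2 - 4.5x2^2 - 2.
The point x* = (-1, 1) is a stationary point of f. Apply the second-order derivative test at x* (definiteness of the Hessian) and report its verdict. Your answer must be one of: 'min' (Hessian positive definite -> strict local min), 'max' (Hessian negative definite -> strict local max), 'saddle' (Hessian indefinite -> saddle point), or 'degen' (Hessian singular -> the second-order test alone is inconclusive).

Compute the Hessian H = grad^2 f:
  H = [[-9, -9], [-9, -9]]
Verify stationarity: grad f(x*) = H x* + g = (0, 0).
Eigenvalues of H: -18, 0.
H has a zero eigenvalue (singular; negative semidefinite but not definite), so H is neither positive definite, negative definite, nor indefinite. The second-order test alone is inconclusive -> degen.
(Indeed, f is constant along the null direction of H through x*, so x* is not a strict local extremum.)

degen


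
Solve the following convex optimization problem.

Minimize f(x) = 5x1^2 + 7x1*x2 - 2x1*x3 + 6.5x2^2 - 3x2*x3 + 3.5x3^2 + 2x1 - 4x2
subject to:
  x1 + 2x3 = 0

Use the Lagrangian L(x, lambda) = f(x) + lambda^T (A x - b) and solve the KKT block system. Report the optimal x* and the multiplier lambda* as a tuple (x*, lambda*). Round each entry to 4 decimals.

Form the Lagrangian:
  L(x, lambda) = (1/2) x^T Q x + c^T x + lambda^T (A x - b)
Stationarity (grad_x L = 0): Q x + c + A^T lambda = 0.
Primal feasibility: A x = b.

This gives the KKT block system:
  [ Q   A^T ] [ x     ]   [-c ]
  [ A    0  ] [ lambda ] = [ b ]

Solving the linear system:
  x*      = (-0.5634, 0.6761, 0.2817)
  lambda* = (-0.5352)
  f(x*)   = -1.9155

x* = (-0.5634, 0.6761, 0.2817), lambda* = (-0.5352)


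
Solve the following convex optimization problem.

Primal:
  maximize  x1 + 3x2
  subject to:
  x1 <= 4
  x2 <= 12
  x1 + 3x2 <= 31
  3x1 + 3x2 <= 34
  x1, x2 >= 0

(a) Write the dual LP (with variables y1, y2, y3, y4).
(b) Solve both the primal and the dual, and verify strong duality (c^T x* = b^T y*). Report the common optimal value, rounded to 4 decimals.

The standard primal-dual pair for 'max c^T x s.t. A x <= b, x >= 0' is:
  Dual:  min b^T y  s.t.  A^T y >= c,  y >= 0.

So the dual LP is:
  minimize  4y1 + 12y2 + 31y3 + 34y4
  subject to:
    y1 + y3 + 3y4 >= 1
    y2 + 3y3 + 3y4 >= 3
    y1, y2, y3, y4 >= 0

Solving the primal: x* = (1.5, 9.8333).
  primal value c^T x* = 31.
Solving the dual: y* = (0, 0, 1, 0).
  dual value b^T y* = 31.
Strong duality: c^T x* = b^T y*. Confirmed.

31


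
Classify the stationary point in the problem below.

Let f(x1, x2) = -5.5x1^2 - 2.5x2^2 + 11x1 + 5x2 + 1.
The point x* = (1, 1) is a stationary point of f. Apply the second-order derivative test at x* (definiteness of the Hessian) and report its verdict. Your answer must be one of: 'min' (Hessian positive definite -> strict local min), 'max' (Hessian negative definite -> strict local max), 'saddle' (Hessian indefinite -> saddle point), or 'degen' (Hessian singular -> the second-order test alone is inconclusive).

Compute the Hessian H = grad^2 f:
  H = [[-11, 0], [0, -5]]
Verify stationarity: grad f(x*) = H x* + g = (0, 0).
Eigenvalues of H: -11, -5.
Both eigenvalues < 0, so H is negative definite -> x* is a strict local max.

max


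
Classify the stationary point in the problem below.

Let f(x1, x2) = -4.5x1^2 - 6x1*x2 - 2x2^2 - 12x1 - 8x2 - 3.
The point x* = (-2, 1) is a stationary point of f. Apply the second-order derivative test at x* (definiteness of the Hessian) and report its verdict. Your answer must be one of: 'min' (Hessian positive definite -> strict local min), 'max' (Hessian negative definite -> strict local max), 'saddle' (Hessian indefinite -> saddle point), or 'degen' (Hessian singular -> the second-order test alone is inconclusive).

Compute the Hessian H = grad^2 f:
  H = [[-9, -6], [-6, -4]]
Verify stationarity: grad f(x*) = H x* + g = (0, 0).
Eigenvalues of H: -13, 0.
H has a zero eigenvalue (singular; negative semidefinite but not definite), so H is neither positive definite, negative definite, nor indefinite. The second-order test alone is inconclusive -> degen.
(Indeed, f is constant along the null direction of H through x*, so x* is not a strict local extremum.)

degen


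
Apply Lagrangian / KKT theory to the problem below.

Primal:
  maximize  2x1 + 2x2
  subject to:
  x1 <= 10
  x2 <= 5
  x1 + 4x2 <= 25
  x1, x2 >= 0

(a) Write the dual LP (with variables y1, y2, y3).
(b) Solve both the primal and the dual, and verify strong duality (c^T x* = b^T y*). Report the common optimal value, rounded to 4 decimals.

The standard primal-dual pair for 'max c^T x s.t. A x <= b, x >= 0' is:
  Dual:  min b^T y  s.t.  A^T y >= c,  y >= 0.

So the dual LP is:
  minimize  10y1 + 5y2 + 25y3
  subject to:
    y1 + y3 >= 2
    y2 + 4y3 >= 2
    y1, y2, y3 >= 0

Solving the primal: x* = (10, 3.75).
  primal value c^T x* = 27.5.
Solving the dual: y* = (1.5, 0, 0.5).
  dual value b^T y* = 27.5.
Strong duality: c^T x* = b^T y*. Confirmed.

27.5


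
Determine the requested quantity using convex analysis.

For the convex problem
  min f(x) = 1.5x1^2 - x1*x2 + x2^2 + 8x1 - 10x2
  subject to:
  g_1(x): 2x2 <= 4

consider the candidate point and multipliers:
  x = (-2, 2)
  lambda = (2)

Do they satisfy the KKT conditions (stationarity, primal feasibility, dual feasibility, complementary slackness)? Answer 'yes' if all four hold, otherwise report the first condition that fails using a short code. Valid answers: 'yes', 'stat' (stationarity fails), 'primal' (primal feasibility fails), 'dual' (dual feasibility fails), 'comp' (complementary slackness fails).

Gradient of f: grad f(x) = Q x + c = (0, -4)
Constraint values g_i(x) = a_i^T x - b_i:
  g_1((-2, 2)) = 0
Stationarity residual: grad f(x) + sum_i lambda_i a_i = (0, 0)
  -> stationarity OK
Primal feasibility (all g_i <= 0): OK
Dual feasibility (all lambda_i >= 0): OK
Complementary slackness (lambda_i * g_i(x) = 0 for all i): OK

Verdict: yes, KKT holds.

yes


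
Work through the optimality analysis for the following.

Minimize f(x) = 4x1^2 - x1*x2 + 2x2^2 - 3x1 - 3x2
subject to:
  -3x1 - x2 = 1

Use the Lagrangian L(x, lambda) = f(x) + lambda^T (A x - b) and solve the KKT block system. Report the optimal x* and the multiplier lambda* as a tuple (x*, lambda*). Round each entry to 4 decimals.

Form the Lagrangian:
  L(x, lambda) = (1/2) x^T Q x + c^T x + lambda^T (A x - b)
Stationarity (grad_x L = 0): Q x + c + A^T lambda = 0.
Primal feasibility: A x = b.

This gives the KKT block system:
  [ Q   A^T ] [ x     ]   [-c ]
  [ A    0  ] [ lambda ] = [ b ]

Solving the linear system:
  x*      = (-0.38, 0.14)
  lambda* = (-2.06)
  f(x*)   = 1.39

x* = (-0.38, 0.14), lambda* = (-2.06)


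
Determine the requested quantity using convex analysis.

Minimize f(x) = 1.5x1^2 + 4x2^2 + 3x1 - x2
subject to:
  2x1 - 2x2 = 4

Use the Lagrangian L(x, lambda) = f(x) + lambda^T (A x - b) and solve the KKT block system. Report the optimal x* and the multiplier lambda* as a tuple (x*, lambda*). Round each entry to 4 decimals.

Form the Lagrangian:
  L(x, lambda) = (1/2) x^T Q x + c^T x + lambda^T (A x - b)
Stationarity (grad_x L = 0): Q x + c + A^T lambda = 0.
Primal feasibility: A x = b.

This gives the KKT block system:
  [ Q   A^T ] [ x     ]   [-c ]
  [ A    0  ] [ lambda ] = [ b ]

Solving the linear system:
  x*      = (1.2727, -0.7273)
  lambda* = (-3.4091)
  f(x*)   = 9.0909

x* = (1.2727, -0.7273), lambda* = (-3.4091)


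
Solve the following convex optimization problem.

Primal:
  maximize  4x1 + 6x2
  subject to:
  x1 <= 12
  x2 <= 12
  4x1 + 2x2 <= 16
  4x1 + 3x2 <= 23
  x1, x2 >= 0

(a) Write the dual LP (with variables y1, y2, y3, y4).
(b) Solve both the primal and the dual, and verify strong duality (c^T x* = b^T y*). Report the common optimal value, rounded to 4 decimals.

The standard primal-dual pair for 'max c^T x s.t. A x <= b, x >= 0' is:
  Dual:  min b^T y  s.t.  A^T y >= c,  y >= 0.

So the dual LP is:
  minimize  12y1 + 12y2 + 16y3 + 23y4
  subject to:
    y1 + 4y3 + 4y4 >= 4
    y2 + 2y3 + 3y4 >= 6
    y1, y2, y3, y4 >= 0

Solving the primal: x* = (0, 7.6667).
  primal value c^T x* = 46.
Solving the dual: y* = (0, 0, 0, 2).
  dual value b^T y* = 46.
Strong duality: c^T x* = b^T y*. Confirmed.

46


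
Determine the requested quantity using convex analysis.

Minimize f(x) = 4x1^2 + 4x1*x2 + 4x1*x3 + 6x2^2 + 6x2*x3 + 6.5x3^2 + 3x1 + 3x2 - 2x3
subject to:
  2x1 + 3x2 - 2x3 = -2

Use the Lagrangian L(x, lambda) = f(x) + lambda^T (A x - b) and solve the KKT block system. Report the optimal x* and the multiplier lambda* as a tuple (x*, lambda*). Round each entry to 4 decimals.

Form the Lagrangian:
  L(x, lambda) = (1/2) x^T Q x + c^T x + lambda^T (A x - b)
Stationarity (grad_x L = 0): Q x + c + A^T lambda = 0.
Primal feasibility: A x = b.

This gives the KKT block system:
  [ Q   A^T ] [ x     ]   [-c ]
  [ A    0  ] [ lambda ] = [ b ]

Solving the linear system:
  x*      = (-0.3521, -0.2194, 0.3188)
  lambda* = (-0.2904)
  f(x*)   = -1.4664

x* = (-0.3521, -0.2194, 0.3188), lambda* = (-0.2904)


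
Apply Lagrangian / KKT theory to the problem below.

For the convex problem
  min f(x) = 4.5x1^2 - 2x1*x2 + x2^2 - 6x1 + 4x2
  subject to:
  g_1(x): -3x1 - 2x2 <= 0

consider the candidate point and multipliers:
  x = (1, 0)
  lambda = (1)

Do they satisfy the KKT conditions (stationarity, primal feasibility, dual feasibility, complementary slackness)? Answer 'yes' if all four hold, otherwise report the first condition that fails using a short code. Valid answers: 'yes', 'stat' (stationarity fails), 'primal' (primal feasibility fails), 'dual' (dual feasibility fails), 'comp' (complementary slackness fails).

Gradient of f: grad f(x) = Q x + c = (3, 2)
Constraint values g_i(x) = a_i^T x - b_i:
  g_1((1, 0)) = -3
Stationarity residual: grad f(x) + sum_i lambda_i a_i = (0, 0)
  -> stationarity OK
Primal feasibility (all g_i <= 0): OK
Dual feasibility (all lambda_i >= 0): OK
Complementary slackness (lambda_i * g_i(x) = 0 for all i): FAILS

Verdict: the first failing condition is complementary_slackness -> comp.

comp


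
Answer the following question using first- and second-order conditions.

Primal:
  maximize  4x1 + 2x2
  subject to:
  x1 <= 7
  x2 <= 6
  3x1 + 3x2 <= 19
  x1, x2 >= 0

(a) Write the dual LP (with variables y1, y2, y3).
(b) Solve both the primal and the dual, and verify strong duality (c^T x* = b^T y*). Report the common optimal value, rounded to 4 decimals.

The standard primal-dual pair for 'max c^T x s.t. A x <= b, x >= 0' is:
  Dual:  min b^T y  s.t.  A^T y >= c,  y >= 0.

So the dual LP is:
  minimize  7y1 + 6y2 + 19y3
  subject to:
    y1 + 3y3 >= 4
    y2 + 3y3 >= 2
    y1, y2, y3 >= 0

Solving the primal: x* = (6.3333, 0).
  primal value c^T x* = 25.3333.
Solving the dual: y* = (0, 0, 1.3333).
  dual value b^T y* = 25.3333.
Strong duality: c^T x* = b^T y*. Confirmed.

25.3333


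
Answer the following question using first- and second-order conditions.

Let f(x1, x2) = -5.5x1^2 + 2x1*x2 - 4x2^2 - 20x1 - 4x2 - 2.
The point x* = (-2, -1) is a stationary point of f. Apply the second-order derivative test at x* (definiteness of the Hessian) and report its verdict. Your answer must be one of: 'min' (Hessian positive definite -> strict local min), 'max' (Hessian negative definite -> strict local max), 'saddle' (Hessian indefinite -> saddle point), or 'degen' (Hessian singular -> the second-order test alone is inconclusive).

Compute the Hessian H = grad^2 f:
  H = [[-11, 2], [2, -8]]
Verify stationarity: grad f(x*) = H x* + g = (0, 0).
Eigenvalues of H: -12, -7.
Both eigenvalues < 0, so H is negative definite -> x* is a strict local max.

max


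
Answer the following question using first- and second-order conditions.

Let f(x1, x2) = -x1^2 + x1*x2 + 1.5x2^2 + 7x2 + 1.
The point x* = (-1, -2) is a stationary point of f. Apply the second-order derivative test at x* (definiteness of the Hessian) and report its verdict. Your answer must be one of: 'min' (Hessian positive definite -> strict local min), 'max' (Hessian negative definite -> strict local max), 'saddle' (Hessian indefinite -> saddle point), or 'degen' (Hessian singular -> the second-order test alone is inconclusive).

Compute the Hessian H = grad^2 f:
  H = [[-2, 1], [1, 3]]
Verify stationarity: grad f(x*) = H x* + g = (0, 0).
Eigenvalues of H: -2.1926, 3.1926.
Eigenvalues have mixed signs, so H is indefinite -> x* is a saddle point.

saddle


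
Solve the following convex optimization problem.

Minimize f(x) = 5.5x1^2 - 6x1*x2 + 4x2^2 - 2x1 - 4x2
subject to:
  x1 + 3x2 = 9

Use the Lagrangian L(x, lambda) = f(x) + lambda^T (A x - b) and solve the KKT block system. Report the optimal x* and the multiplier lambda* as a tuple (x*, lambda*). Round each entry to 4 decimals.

Form the Lagrangian:
  L(x, lambda) = (1/2) x^T Q x + c^T x + lambda^T (A x - b)
Stationarity (grad_x L = 0): Q x + c + A^T lambda = 0.
Primal feasibility: A x = b.

This gives the KKT block system:
  [ Q   A^T ] [ x     ]   [-c ]
  [ A    0  ] [ lambda ] = [ b ]

Solving the linear system:
  x*      = (1.6783, 2.4406)
  lambda* = (-1.8182)
  f(x*)   = 1.6224

x* = (1.6783, 2.4406), lambda* = (-1.8182)


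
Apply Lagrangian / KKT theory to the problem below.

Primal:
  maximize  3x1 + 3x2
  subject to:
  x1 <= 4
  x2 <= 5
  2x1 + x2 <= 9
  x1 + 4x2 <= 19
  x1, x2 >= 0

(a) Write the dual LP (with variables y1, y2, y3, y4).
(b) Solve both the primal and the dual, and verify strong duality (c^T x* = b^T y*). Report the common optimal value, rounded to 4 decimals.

The standard primal-dual pair for 'max c^T x s.t. A x <= b, x >= 0' is:
  Dual:  min b^T y  s.t.  A^T y >= c,  y >= 0.

So the dual LP is:
  minimize  4y1 + 5y2 + 9y3 + 19y4
  subject to:
    y1 + 2y3 + y4 >= 3
    y2 + y3 + 4y4 >= 3
    y1, y2, y3, y4 >= 0

Solving the primal: x* = (2.4286, 4.1429).
  primal value c^T x* = 19.7143.
Solving the dual: y* = (0, 0, 1.2857, 0.4286).
  dual value b^T y* = 19.7143.
Strong duality: c^T x* = b^T y*. Confirmed.

19.7143


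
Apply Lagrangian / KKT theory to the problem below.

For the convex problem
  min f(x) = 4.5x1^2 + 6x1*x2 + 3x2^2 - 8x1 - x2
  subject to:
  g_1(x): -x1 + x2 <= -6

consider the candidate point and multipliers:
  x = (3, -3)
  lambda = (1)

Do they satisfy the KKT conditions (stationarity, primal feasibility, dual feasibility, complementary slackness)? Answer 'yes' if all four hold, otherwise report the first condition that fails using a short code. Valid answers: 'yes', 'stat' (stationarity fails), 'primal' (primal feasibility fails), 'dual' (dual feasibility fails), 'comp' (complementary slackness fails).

Gradient of f: grad f(x) = Q x + c = (1, -1)
Constraint values g_i(x) = a_i^T x - b_i:
  g_1((3, -3)) = 0
Stationarity residual: grad f(x) + sum_i lambda_i a_i = (0, 0)
  -> stationarity OK
Primal feasibility (all g_i <= 0): OK
Dual feasibility (all lambda_i >= 0): OK
Complementary slackness (lambda_i * g_i(x) = 0 for all i): OK

Verdict: yes, KKT holds.

yes


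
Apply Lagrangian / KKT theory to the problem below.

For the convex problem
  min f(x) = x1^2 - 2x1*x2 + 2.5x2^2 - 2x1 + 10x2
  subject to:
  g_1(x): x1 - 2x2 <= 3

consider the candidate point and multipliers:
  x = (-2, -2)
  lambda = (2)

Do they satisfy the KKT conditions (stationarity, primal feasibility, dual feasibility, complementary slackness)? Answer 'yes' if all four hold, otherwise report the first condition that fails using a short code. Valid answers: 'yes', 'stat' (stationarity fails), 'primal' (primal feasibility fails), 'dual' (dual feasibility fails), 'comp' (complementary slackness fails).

Gradient of f: grad f(x) = Q x + c = (-2, 4)
Constraint values g_i(x) = a_i^T x - b_i:
  g_1((-2, -2)) = -1
Stationarity residual: grad f(x) + sum_i lambda_i a_i = (0, 0)
  -> stationarity OK
Primal feasibility (all g_i <= 0): OK
Dual feasibility (all lambda_i >= 0): OK
Complementary slackness (lambda_i * g_i(x) = 0 for all i): FAILS

Verdict: the first failing condition is complementary_slackness -> comp.

comp
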